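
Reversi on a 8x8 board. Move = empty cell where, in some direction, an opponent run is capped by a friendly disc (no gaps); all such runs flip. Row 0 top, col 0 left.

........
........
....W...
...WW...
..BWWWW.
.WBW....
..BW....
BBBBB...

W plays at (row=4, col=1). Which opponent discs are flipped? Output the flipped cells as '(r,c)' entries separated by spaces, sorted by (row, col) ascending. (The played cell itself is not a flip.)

Dir NW: first cell '.' (not opp) -> no flip
Dir N: first cell '.' (not opp) -> no flip
Dir NE: first cell '.' (not opp) -> no flip
Dir W: first cell '.' (not opp) -> no flip
Dir E: opp run (4,2) capped by W -> flip
Dir SW: first cell '.' (not opp) -> no flip
Dir S: first cell 'W' (not opp) -> no flip
Dir SE: opp run (5,2) capped by W -> flip

Answer: (4,2) (5,2)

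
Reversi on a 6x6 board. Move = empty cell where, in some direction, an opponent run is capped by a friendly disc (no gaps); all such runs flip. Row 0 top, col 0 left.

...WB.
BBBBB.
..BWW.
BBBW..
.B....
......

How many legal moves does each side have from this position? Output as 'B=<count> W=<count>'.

Answer: B=6 W=7

Derivation:
-- B to move --
(0,2): flips 1 -> legal
(1,5): no bracket -> illegal
(2,5): flips 2 -> legal
(3,4): flips 3 -> legal
(3,5): flips 1 -> legal
(4,2): no bracket -> illegal
(4,3): flips 2 -> legal
(4,4): flips 1 -> legal
B mobility = 6
-- W to move --
(0,0): flips 2 -> legal
(0,1): flips 1 -> legal
(0,2): flips 1 -> legal
(0,5): flips 2 -> legal
(1,5): no bracket -> illegal
(2,0): no bracket -> illegal
(2,1): flips 2 -> legal
(2,5): flips 1 -> legal
(4,0): no bracket -> illegal
(4,2): no bracket -> illegal
(4,3): no bracket -> illegal
(5,0): flips 2 -> legal
(5,1): no bracket -> illegal
(5,2): no bracket -> illegal
W mobility = 7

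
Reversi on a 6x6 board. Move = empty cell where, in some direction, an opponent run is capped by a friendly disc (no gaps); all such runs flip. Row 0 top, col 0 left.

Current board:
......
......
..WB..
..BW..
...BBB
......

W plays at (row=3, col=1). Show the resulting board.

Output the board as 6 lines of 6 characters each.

Place W at (3,1); scan 8 dirs for brackets.
Dir NW: first cell '.' (not opp) -> no flip
Dir N: first cell '.' (not opp) -> no flip
Dir NE: first cell 'W' (not opp) -> no flip
Dir W: first cell '.' (not opp) -> no flip
Dir E: opp run (3,2) capped by W -> flip
Dir SW: first cell '.' (not opp) -> no flip
Dir S: first cell '.' (not opp) -> no flip
Dir SE: first cell '.' (not opp) -> no flip
All flips: (3,2)

Answer: ......
......
..WB..
.WWW..
...BBB
......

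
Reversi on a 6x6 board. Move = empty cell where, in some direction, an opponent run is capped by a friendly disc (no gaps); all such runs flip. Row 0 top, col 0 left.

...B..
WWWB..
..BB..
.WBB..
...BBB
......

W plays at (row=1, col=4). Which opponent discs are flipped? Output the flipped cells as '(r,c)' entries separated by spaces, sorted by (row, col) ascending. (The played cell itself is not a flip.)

Answer: (1,3)

Derivation:
Dir NW: opp run (0,3), next=edge -> no flip
Dir N: first cell '.' (not opp) -> no flip
Dir NE: first cell '.' (not opp) -> no flip
Dir W: opp run (1,3) capped by W -> flip
Dir E: first cell '.' (not opp) -> no flip
Dir SW: opp run (2,3) (3,2), next='.' -> no flip
Dir S: first cell '.' (not opp) -> no flip
Dir SE: first cell '.' (not opp) -> no flip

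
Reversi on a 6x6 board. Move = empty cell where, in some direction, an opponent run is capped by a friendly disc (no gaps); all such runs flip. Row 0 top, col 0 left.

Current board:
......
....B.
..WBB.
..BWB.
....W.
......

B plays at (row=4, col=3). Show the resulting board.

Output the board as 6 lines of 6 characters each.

Answer: ......
....B.
..WBB.
..BBB.
...BW.
......

Derivation:
Place B at (4,3); scan 8 dirs for brackets.
Dir NW: first cell 'B' (not opp) -> no flip
Dir N: opp run (3,3) capped by B -> flip
Dir NE: first cell 'B' (not opp) -> no flip
Dir W: first cell '.' (not opp) -> no flip
Dir E: opp run (4,4), next='.' -> no flip
Dir SW: first cell '.' (not opp) -> no flip
Dir S: first cell '.' (not opp) -> no flip
Dir SE: first cell '.' (not opp) -> no flip
All flips: (3,3)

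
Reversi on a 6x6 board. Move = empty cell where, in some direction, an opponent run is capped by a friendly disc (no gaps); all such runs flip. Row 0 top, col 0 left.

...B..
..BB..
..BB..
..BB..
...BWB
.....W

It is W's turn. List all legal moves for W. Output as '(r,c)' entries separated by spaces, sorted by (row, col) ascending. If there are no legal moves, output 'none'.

Answer: (1,1) (3,5) (4,2)

Derivation:
(0,1): no bracket -> illegal
(0,2): no bracket -> illegal
(0,4): no bracket -> illegal
(1,1): flips 2 -> legal
(1,4): no bracket -> illegal
(2,1): no bracket -> illegal
(2,4): no bracket -> illegal
(3,1): no bracket -> illegal
(3,4): no bracket -> illegal
(3,5): flips 1 -> legal
(4,1): no bracket -> illegal
(4,2): flips 1 -> legal
(5,2): no bracket -> illegal
(5,3): no bracket -> illegal
(5,4): no bracket -> illegal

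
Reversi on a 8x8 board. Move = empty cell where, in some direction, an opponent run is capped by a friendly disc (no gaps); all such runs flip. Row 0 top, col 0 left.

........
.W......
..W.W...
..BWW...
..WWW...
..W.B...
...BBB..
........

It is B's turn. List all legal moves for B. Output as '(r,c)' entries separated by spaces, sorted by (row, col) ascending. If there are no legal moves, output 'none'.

Answer: (1,2) (1,4) (3,5) (4,1) (6,2)

Derivation:
(0,0): no bracket -> illegal
(0,1): no bracket -> illegal
(0,2): no bracket -> illegal
(1,0): no bracket -> illegal
(1,2): flips 1 -> legal
(1,3): no bracket -> illegal
(1,4): flips 3 -> legal
(1,5): no bracket -> illegal
(2,0): no bracket -> illegal
(2,1): no bracket -> illegal
(2,3): no bracket -> illegal
(2,5): no bracket -> illegal
(3,1): no bracket -> illegal
(3,5): flips 2 -> legal
(4,1): flips 1 -> legal
(4,5): no bracket -> illegal
(5,1): no bracket -> illegal
(5,3): no bracket -> illegal
(5,5): no bracket -> illegal
(6,1): no bracket -> illegal
(6,2): flips 2 -> legal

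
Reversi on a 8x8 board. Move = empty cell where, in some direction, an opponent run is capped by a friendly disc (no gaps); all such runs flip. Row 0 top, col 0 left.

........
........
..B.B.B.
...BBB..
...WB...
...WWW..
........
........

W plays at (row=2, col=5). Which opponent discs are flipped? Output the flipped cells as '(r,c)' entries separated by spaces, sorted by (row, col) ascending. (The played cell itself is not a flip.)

Dir NW: first cell '.' (not opp) -> no flip
Dir N: first cell '.' (not opp) -> no flip
Dir NE: first cell '.' (not opp) -> no flip
Dir W: opp run (2,4), next='.' -> no flip
Dir E: opp run (2,6), next='.' -> no flip
Dir SW: opp run (3,4) capped by W -> flip
Dir S: opp run (3,5), next='.' -> no flip
Dir SE: first cell '.' (not opp) -> no flip

Answer: (3,4)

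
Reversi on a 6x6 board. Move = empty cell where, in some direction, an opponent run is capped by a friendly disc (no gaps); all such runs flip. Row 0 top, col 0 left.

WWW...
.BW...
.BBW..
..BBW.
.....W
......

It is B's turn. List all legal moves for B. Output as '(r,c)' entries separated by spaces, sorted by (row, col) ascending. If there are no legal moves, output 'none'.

(0,3): flips 1 -> legal
(1,0): no bracket -> illegal
(1,3): flips 2 -> legal
(1,4): flips 1 -> legal
(2,4): flips 1 -> legal
(2,5): no bracket -> illegal
(3,5): flips 1 -> legal
(4,3): no bracket -> illegal
(4,4): no bracket -> illegal
(5,4): no bracket -> illegal
(5,5): no bracket -> illegal

Answer: (0,3) (1,3) (1,4) (2,4) (3,5)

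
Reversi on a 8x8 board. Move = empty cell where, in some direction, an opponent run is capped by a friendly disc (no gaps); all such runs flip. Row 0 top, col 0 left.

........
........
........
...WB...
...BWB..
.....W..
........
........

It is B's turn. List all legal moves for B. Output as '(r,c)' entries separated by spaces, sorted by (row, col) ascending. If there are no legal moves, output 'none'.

(2,2): no bracket -> illegal
(2,3): flips 1 -> legal
(2,4): no bracket -> illegal
(3,2): flips 1 -> legal
(3,5): no bracket -> illegal
(4,2): no bracket -> illegal
(4,6): no bracket -> illegal
(5,3): no bracket -> illegal
(5,4): flips 1 -> legal
(5,6): no bracket -> illegal
(6,4): no bracket -> illegal
(6,5): flips 1 -> legal
(6,6): no bracket -> illegal

Answer: (2,3) (3,2) (5,4) (6,5)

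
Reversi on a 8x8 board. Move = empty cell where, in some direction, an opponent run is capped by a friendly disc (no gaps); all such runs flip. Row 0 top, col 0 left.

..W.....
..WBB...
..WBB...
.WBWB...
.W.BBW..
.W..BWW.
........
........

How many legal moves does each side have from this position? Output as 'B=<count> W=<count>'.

-- B to move --
(0,1): flips 1 -> legal
(0,3): no bracket -> illegal
(1,1): flips 3 -> legal
(2,0): no bracket -> illegal
(2,1): flips 1 -> legal
(3,0): flips 1 -> legal
(3,5): no bracket -> illegal
(3,6): flips 1 -> legal
(4,0): flips 2 -> legal
(4,2): flips 1 -> legal
(4,6): flips 1 -> legal
(4,7): no bracket -> illegal
(5,0): flips 1 -> legal
(5,2): no bracket -> illegal
(5,7): flips 2 -> legal
(6,0): no bracket -> illegal
(6,1): no bracket -> illegal
(6,2): no bracket -> illegal
(6,4): no bracket -> illegal
(6,5): no bracket -> illegal
(6,6): flips 1 -> legal
(6,7): flips 2 -> legal
B mobility = 12
-- W to move --
(0,3): flips 2 -> legal
(0,4): flips 1 -> legal
(0,5): flips 3 -> legal
(1,5): flips 3 -> legal
(2,1): no bracket -> illegal
(2,5): flips 2 -> legal
(3,5): flips 3 -> legal
(4,2): flips 3 -> legal
(5,2): no bracket -> illegal
(5,3): flips 2 -> legal
(6,3): flips 1 -> legal
(6,4): no bracket -> illegal
(6,5): no bracket -> illegal
W mobility = 9

Answer: B=12 W=9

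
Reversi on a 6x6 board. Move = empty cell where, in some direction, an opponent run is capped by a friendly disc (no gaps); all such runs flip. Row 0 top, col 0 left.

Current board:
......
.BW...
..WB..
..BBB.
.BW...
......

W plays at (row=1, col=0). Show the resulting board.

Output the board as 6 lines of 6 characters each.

Answer: ......
WWW...
..WB..
..BBB.
.BW...
......

Derivation:
Place W at (1,0); scan 8 dirs for brackets.
Dir NW: edge -> no flip
Dir N: first cell '.' (not opp) -> no flip
Dir NE: first cell '.' (not opp) -> no flip
Dir W: edge -> no flip
Dir E: opp run (1,1) capped by W -> flip
Dir SW: edge -> no flip
Dir S: first cell '.' (not opp) -> no flip
Dir SE: first cell '.' (not opp) -> no flip
All flips: (1,1)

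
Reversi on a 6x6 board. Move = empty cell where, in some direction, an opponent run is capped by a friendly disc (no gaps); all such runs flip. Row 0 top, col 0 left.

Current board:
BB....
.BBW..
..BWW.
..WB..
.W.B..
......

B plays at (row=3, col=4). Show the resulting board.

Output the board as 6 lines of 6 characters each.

Place B at (3,4); scan 8 dirs for brackets.
Dir NW: opp run (2,3) capped by B -> flip
Dir N: opp run (2,4), next='.' -> no flip
Dir NE: first cell '.' (not opp) -> no flip
Dir W: first cell 'B' (not opp) -> no flip
Dir E: first cell '.' (not opp) -> no flip
Dir SW: first cell 'B' (not opp) -> no flip
Dir S: first cell '.' (not opp) -> no flip
Dir SE: first cell '.' (not opp) -> no flip
All flips: (2,3)

Answer: BB....
.BBW..
..BBW.
..WBB.
.W.B..
......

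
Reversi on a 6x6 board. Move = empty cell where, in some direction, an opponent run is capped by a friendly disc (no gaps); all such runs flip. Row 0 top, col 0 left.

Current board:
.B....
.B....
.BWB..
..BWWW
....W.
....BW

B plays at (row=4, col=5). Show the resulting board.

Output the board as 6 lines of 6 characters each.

Answer: .B....
.B....
.BWB..
..BWBW
....WB
....BW

Derivation:
Place B at (4,5); scan 8 dirs for brackets.
Dir NW: opp run (3,4) capped by B -> flip
Dir N: opp run (3,5), next='.' -> no flip
Dir NE: edge -> no flip
Dir W: opp run (4,4), next='.' -> no flip
Dir E: edge -> no flip
Dir SW: first cell 'B' (not opp) -> no flip
Dir S: opp run (5,5), next=edge -> no flip
Dir SE: edge -> no flip
All flips: (3,4)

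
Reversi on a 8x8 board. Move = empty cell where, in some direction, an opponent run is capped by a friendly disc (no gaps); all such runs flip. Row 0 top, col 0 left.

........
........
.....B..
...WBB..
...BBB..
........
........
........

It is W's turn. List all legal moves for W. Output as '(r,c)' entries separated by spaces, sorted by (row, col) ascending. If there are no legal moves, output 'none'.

(1,4): no bracket -> illegal
(1,5): no bracket -> illegal
(1,6): no bracket -> illegal
(2,3): no bracket -> illegal
(2,4): no bracket -> illegal
(2,6): no bracket -> illegal
(3,2): no bracket -> illegal
(3,6): flips 2 -> legal
(4,2): no bracket -> illegal
(4,6): no bracket -> illegal
(5,2): no bracket -> illegal
(5,3): flips 1 -> legal
(5,4): no bracket -> illegal
(5,5): flips 1 -> legal
(5,6): no bracket -> illegal

Answer: (3,6) (5,3) (5,5)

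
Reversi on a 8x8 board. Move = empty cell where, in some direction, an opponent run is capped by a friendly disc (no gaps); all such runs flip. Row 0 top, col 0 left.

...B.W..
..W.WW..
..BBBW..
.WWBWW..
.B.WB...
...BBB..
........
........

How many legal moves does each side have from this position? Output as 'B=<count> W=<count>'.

Answer: B=12 W=10

Derivation:
-- B to move --
(0,1): flips 1 -> legal
(0,2): flips 1 -> legal
(0,4): flips 1 -> legal
(0,6): flips 1 -> legal
(1,1): no bracket -> illegal
(1,3): no bracket -> illegal
(1,6): no bracket -> illegal
(2,0): no bracket -> illegal
(2,1): flips 4 -> legal
(2,6): flips 2 -> legal
(3,0): flips 2 -> legal
(3,6): flips 4 -> legal
(4,0): flips 1 -> legal
(4,2): flips 2 -> legal
(4,5): flips 1 -> legal
(4,6): flips 1 -> legal
(5,2): no bracket -> illegal
B mobility = 12
-- W to move --
(0,2): no bracket -> illegal
(0,4): no bracket -> illegal
(1,1): no bracket -> illegal
(1,3): flips 4 -> legal
(2,1): flips 3 -> legal
(3,0): no bracket -> illegal
(4,0): no bracket -> illegal
(4,2): flips 2 -> legal
(4,5): flips 1 -> legal
(4,6): no bracket -> illegal
(5,0): flips 1 -> legal
(5,1): flips 1 -> legal
(5,2): no bracket -> illegal
(5,6): no bracket -> illegal
(6,2): flips 2 -> legal
(6,3): flips 1 -> legal
(6,4): flips 2 -> legal
(6,5): flips 1 -> legal
(6,6): no bracket -> illegal
W mobility = 10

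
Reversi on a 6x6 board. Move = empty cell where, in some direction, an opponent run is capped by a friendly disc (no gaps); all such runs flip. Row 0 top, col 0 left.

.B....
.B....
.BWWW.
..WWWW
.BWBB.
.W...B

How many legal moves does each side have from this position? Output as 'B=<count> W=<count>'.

-- B to move --
(1,2): no bracket -> illegal
(1,3): flips 2 -> legal
(1,4): flips 4 -> legal
(1,5): no bracket -> illegal
(2,5): flips 4 -> legal
(3,1): no bracket -> illegal
(4,0): no bracket -> illegal
(4,5): no bracket -> illegal
(5,0): no bracket -> illegal
(5,2): no bracket -> illegal
(5,3): no bracket -> illegal
B mobility = 3
-- W to move --
(0,0): flips 1 -> legal
(0,2): no bracket -> illegal
(1,0): flips 1 -> legal
(1,2): no bracket -> illegal
(2,0): flips 1 -> legal
(3,0): no bracket -> illegal
(3,1): flips 1 -> legal
(4,0): flips 1 -> legal
(4,5): flips 2 -> legal
(5,0): flips 1 -> legal
(5,2): flips 1 -> legal
(5,3): flips 2 -> legal
(5,4): flips 2 -> legal
W mobility = 10

Answer: B=3 W=10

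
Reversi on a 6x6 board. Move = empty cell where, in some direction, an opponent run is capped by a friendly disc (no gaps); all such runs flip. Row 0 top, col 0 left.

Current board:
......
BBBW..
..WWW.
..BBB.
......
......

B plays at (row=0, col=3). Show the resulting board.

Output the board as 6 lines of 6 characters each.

Answer: ...B..
BBBB..
..WBW.
..BBB.
......
......

Derivation:
Place B at (0,3); scan 8 dirs for brackets.
Dir NW: edge -> no flip
Dir N: edge -> no flip
Dir NE: edge -> no flip
Dir W: first cell '.' (not opp) -> no flip
Dir E: first cell '.' (not opp) -> no flip
Dir SW: first cell 'B' (not opp) -> no flip
Dir S: opp run (1,3) (2,3) capped by B -> flip
Dir SE: first cell '.' (not opp) -> no flip
All flips: (1,3) (2,3)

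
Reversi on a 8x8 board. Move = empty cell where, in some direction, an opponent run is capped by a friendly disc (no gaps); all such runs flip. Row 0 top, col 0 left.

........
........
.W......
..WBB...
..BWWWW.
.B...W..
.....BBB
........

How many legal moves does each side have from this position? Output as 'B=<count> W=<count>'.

-- B to move --
(1,0): no bracket -> illegal
(1,1): no bracket -> illegal
(1,2): no bracket -> illegal
(2,0): no bracket -> illegal
(2,2): flips 1 -> legal
(2,3): no bracket -> illegal
(3,0): no bracket -> illegal
(3,1): flips 1 -> legal
(3,5): flips 2 -> legal
(3,6): no bracket -> illegal
(3,7): no bracket -> illegal
(4,1): no bracket -> illegal
(4,7): flips 4 -> legal
(5,2): flips 1 -> legal
(5,3): flips 1 -> legal
(5,4): flips 1 -> legal
(5,6): flips 1 -> legal
(5,7): no bracket -> illegal
(6,4): no bracket -> illegal
B mobility = 8
-- W to move --
(2,2): flips 1 -> legal
(2,3): flips 2 -> legal
(2,4): flips 1 -> legal
(2,5): flips 1 -> legal
(3,1): no bracket -> illegal
(3,5): flips 2 -> legal
(4,0): no bracket -> illegal
(4,1): flips 1 -> legal
(5,0): no bracket -> illegal
(5,2): flips 1 -> legal
(5,3): no bracket -> illegal
(5,4): no bracket -> illegal
(5,6): no bracket -> illegal
(5,7): no bracket -> illegal
(6,0): no bracket -> illegal
(6,1): no bracket -> illegal
(6,2): no bracket -> illegal
(6,4): no bracket -> illegal
(7,4): no bracket -> illegal
(7,5): flips 1 -> legal
(7,6): no bracket -> illegal
(7,7): flips 1 -> legal
W mobility = 9

Answer: B=8 W=9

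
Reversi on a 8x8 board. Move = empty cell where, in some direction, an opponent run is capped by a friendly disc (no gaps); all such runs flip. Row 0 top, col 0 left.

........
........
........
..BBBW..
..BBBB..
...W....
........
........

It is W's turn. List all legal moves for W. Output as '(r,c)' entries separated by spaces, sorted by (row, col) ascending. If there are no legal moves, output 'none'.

Answer: (2,3) (3,1) (5,5)

Derivation:
(2,1): no bracket -> illegal
(2,2): no bracket -> illegal
(2,3): flips 2 -> legal
(2,4): no bracket -> illegal
(2,5): no bracket -> illegal
(3,1): flips 4 -> legal
(3,6): no bracket -> illegal
(4,1): no bracket -> illegal
(4,6): no bracket -> illegal
(5,1): no bracket -> illegal
(5,2): no bracket -> illegal
(5,4): no bracket -> illegal
(5,5): flips 1 -> legal
(5,6): no bracket -> illegal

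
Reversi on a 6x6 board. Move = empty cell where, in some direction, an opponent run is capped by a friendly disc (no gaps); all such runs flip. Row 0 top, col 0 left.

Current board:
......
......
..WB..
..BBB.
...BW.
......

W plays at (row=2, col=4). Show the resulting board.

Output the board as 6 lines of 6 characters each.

Place W at (2,4); scan 8 dirs for brackets.
Dir NW: first cell '.' (not opp) -> no flip
Dir N: first cell '.' (not opp) -> no flip
Dir NE: first cell '.' (not opp) -> no flip
Dir W: opp run (2,3) capped by W -> flip
Dir E: first cell '.' (not opp) -> no flip
Dir SW: opp run (3,3), next='.' -> no flip
Dir S: opp run (3,4) capped by W -> flip
Dir SE: first cell '.' (not opp) -> no flip
All flips: (2,3) (3,4)

Answer: ......
......
..WWW.
..BBW.
...BW.
......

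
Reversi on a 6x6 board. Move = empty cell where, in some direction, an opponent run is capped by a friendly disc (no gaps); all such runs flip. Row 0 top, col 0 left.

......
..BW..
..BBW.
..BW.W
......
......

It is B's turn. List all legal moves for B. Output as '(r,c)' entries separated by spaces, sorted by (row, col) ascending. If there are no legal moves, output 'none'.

Answer: (0,3) (0,4) (1,4) (2,5) (3,4) (4,3) (4,4)

Derivation:
(0,2): no bracket -> illegal
(0,3): flips 1 -> legal
(0,4): flips 1 -> legal
(1,4): flips 1 -> legal
(1,5): no bracket -> illegal
(2,5): flips 1 -> legal
(3,4): flips 1 -> legal
(4,2): no bracket -> illegal
(4,3): flips 1 -> legal
(4,4): flips 1 -> legal
(4,5): no bracket -> illegal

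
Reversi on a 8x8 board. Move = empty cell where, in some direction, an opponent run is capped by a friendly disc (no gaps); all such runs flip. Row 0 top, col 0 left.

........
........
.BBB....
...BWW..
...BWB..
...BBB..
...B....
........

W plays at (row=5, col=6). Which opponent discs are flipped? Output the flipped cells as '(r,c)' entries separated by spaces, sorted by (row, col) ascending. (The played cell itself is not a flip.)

Dir NW: opp run (4,5) capped by W -> flip
Dir N: first cell '.' (not opp) -> no flip
Dir NE: first cell '.' (not opp) -> no flip
Dir W: opp run (5,5) (5,4) (5,3), next='.' -> no flip
Dir E: first cell '.' (not opp) -> no flip
Dir SW: first cell '.' (not opp) -> no flip
Dir S: first cell '.' (not opp) -> no flip
Dir SE: first cell '.' (not opp) -> no flip

Answer: (4,5)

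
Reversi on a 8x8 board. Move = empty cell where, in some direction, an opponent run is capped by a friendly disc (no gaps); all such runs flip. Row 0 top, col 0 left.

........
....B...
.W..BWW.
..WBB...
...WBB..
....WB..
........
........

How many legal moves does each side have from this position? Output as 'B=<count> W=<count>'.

Answer: B=9 W=7

Derivation:
-- B to move --
(1,0): no bracket -> illegal
(1,1): no bracket -> illegal
(1,2): no bracket -> illegal
(1,5): no bracket -> illegal
(1,6): flips 1 -> legal
(1,7): no bracket -> illegal
(2,0): no bracket -> illegal
(2,2): no bracket -> illegal
(2,3): no bracket -> illegal
(2,7): flips 2 -> legal
(3,0): no bracket -> illegal
(3,1): flips 1 -> legal
(3,5): no bracket -> illegal
(3,6): flips 1 -> legal
(3,7): no bracket -> illegal
(4,1): no bracket -> illegal
(4,2): flips 1 -> legal
(5,2): flips 1 -> legal
(5,3): flips 2 -> legal
(6,3): flips 1 -> legal
(6,4): flips 1 -> legal
(6,5): no bracket -> illegal
B mobility = 9
-- W to move --
(0,3): flips 1 -> legal
(0,4): flips 4 -> legal
(0,5): no bracket -> illegal
(1,3): no bracket -> illegal
(1,5): no bracket -> illegal
(2,2): no bracket -> illegal
(2,3): flips 2 -> legal
(3,5): flips 2 -> legal
(3,6): flips 1 -> legal
(4,2): no bracket -> illegal
(4,6): flips 2 -> legal
(5,3): no bracket -> illegal
(5,6): flips 1 -> legal
(6,4): no bracket -> illegal
(6,5): no bracket -> illegal
(6,6): no bracket -> illegal
W mobility = 7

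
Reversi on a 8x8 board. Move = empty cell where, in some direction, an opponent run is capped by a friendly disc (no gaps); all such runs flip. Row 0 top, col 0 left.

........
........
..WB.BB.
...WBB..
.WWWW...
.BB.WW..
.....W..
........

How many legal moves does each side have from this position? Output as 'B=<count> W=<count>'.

-- B to move --
(1,1): no bracket -> illegal
(1,2): no bracket -> illegal
(1,3): no bracket -> illegal
(2,1): flips 1 -> legal
(2,4): flips 2 -> legal
(3,0): flips 1 -> legal
(3,1): flips 1 -> legal
(3,2): flips 2 -> legal
(4,0): no bracket -> illegal
(4,5): no bracket -> illegal
(4,6): no bracket -> illegal
(5,0): no bracket -> illegal
(5,3): flips 3 -> legal
(5,6): no bracket -> illegal
(6,3): no bracket -> illegal
(6,4): flips 2 -> legal
(6,6): no bracket -> illegal
(7,4): no bracket -> illegal
(7,5): no bracket -> illegal
(7,6): no bracket -> illegal
B mobility = 7
-- W to move --
(1,2): no bracket -> illegal
(1,3): flips 1 -> legal
(1,4): no bracket -> illegal
(1,5): no bracket -> illegal
(1,6): flips 2 -> legal
(1,7): flips 2 -> legal
(2,4): flips 2 -> legal
(2,7): no bracket -> illegal
(3,2): no bracket -> illegal
(3,6): flips 2 -> legal
(3,7): no bracket -> illegal
(4,0): no bracket -> illegal
(4,5): no bracket -> illegal
(4,6): no bracket -> illegal
(5,0): no bracket -> illegal
(5,3): no bracket -> illegal
(6,0): flips 1 -> legal
(6,1): flips 2 -> legal
(6,2): flips 1 -> legal
(6,3): flips 1 -> legal
W mobility = 9

Answer: B=7 W=9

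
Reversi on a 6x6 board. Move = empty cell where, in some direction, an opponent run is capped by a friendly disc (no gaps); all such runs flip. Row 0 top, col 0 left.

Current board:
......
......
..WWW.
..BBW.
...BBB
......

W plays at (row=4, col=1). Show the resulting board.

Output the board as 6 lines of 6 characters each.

Place W at (4,1); scan 8 dirs for brackets.
Dir NW: first cell '.' (not opp) -> no flip
Dir N: first cell '.' (not opp) -> no flip
Dir NE: opp run (3,2) capped by W -> flip
Dir W: first cell '.' (not opp) -> no flip
Dir E: first cell '.' (not opp) -> no flip
Dir SW: first cell '.' (not opp) -> no flip
Dir S: first cell '.' (not opp) -> no flip
Dir SE: first cell '.' (not opp) -> no flip
All flips: (3,2)

Answer: ......
......
..WWW.
..WBW.
.W.BBB
......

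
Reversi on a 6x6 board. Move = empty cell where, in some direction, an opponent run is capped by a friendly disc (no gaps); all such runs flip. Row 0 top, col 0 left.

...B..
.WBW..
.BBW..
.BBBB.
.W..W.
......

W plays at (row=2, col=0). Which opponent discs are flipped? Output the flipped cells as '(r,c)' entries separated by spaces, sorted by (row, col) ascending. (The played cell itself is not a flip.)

Answer: (2,1) (2,2)

Derivation:
Dir NW: edge -> no flip
Dir N: first cell '.' (not opp) -> no flip
Dir NE: first cell 'W' (not opp) -> no flip
Dir W: edge -> no flip
Dir E: opp run (2,1) (2,2) capped by W -> flip
Dir SW: edge -> no flip
Dir S: first cell '.' (not opp) -> no flip
Dir SE: opp run (3,1), next='.' -> no flip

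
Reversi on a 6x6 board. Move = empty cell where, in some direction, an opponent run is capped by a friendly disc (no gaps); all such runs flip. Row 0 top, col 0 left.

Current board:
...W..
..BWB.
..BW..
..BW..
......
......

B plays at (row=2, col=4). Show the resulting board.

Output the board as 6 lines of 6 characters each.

Answer: ...W..
..BWB.
..BBB.
..BW..
......
......

Derivation:
Place B at (2,4); scan 8 dirs for brackets.
Dir NW: opp run (1,3), next='.' -> no flip
Dir N: first cell 'B' (not opp) -> no flip
Dir NE: first cell '.' (not opp) -> no flip
Dir W: opp run (2,3) capped by B -> flip
Dir E: first cell '.' (not opp) -> no flip
Dir SW: opp run (3,3), next='.' -> no flip
Dir S: first cell '.' (not opp) -> no flip
Dir SE: first cell '.' (not opp) -> no flip
All flips: (2,3)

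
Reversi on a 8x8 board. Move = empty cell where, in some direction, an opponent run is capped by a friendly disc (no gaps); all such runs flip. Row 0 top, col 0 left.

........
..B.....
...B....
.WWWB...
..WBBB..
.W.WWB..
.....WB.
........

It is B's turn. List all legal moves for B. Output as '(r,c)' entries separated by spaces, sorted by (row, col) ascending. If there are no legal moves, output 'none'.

(2,0): no bracket -> illegal
(2,1): flips 1 -> legal
(2,2): flips 1 -> legal
(2,4): no bracket -> illegal
(3,0): flips 3 -> legal
(4,0): no bracket -> illegal
(4,1): flips 2 -> legal
(5,0): no bracket -> illegal
(5,2): flips 2 -> legal
(5,6): no bracket -> illegal
(6,0): no bracket -> illegal
(6,1): no bracket -> illegal
(6,2): flips 1 -> legal
(6,3): flips 2 -> legal
(6,4): flips 2 -> legal
(7,4): no bracket -> illegal
(7,5): flips 1 -> legal
(7,6): flips 2 -> legal

Answer: (2,1) (2,2) (3,0) (4,1) (5,2) (6,2) (6,3) (6,4) (7,5) (7,6)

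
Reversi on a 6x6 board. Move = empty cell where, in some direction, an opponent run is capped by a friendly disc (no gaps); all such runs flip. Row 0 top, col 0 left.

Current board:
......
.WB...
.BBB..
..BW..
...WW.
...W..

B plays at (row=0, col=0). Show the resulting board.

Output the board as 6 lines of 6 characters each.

Answer: B.....
.BB...
.BBB..
..BW..
...WW.
...W..

Derivation:
Place B at (0,0); scan 8 dirs for brackets.
Dir NW: edge -> no flip
Dir N: edge -> no flip
Dir NE: edge -> no flip
Dir W: edge -> no flip
Dir E: first cell '.' (not opp) -> no flip
Dir SW: edge -> no flip
Dir S: first cell '.' (not opp) -> no flip
Dir SE: opp run (1,1) capped by B -> flip
All flips: (1,1)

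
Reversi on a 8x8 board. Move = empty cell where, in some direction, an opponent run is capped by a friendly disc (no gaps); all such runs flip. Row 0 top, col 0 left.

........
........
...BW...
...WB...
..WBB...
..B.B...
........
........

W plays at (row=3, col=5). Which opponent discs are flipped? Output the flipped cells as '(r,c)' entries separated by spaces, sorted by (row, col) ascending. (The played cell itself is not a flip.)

Dir NW: first cell 'W' (not opp) -> no flip
Dir N: first cell '.' (not opp) -> no flip
Dir NE: first cell '.' (not opp) -> no flip
Dir W: opp run (3,4) capped by W -> flip
Dir E: first cell '.' (not opp) -> no flip
Dir SW: opp run (4,4), next='.' -> no flip
Dir S: first cell '.' (not opp) -> no flip
Dir SE: first cell '.' (not opp) -> no flip

Answer: (3,4)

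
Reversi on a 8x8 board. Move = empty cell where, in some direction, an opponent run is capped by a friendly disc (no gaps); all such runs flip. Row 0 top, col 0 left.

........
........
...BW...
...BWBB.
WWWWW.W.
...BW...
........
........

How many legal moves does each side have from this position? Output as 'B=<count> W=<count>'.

Answer: B=9 W=10

Derivation:
-- B to move --
(1,3): flips 1 -> legal
(1,4): no bracket -> illegal
(1,5): flips 1 -> legal
(2,5): flips 1 -> legal
(3,0): no bracket -> illegal
(3,1): flips 1 -> legal
(3,2): no bracket -> illegal
(3,7): no bracket -> illegal
(4,5): flips 1 -> legal
(4,7): no bracket -> illegal
(5,0): no bracket -> illegal
(5,1): flips 1 -> legal
(5,2): no bracket -> illegal
(5,5): flips 2 -> legal
(5,6): flips 1 -> legal
(5,7): flips 1 -> legal
(6,3): no bracket -> illegal
(6,4): no bracket -> illegal
(6,5): no bracket -> illegal
B mobility = 9
-- W to move --
(1,2): flips 1 -> legal
(1,3): flips 2 -> legal
(1,4): no bracket -> illegal
(2,2): flips 2 -> legal
(2,5): no bracket -> illegal
(2,6): flips 2 -> legal
(2,7): no bracket -> illegal
(3,2): flips 1 -> legal
(3,7): flips 2 -> legal
(4,5): no bracket -> illegal
(4,7): no bracket -> illegal
(5,2): flips 1 -> legal
(6,2): flips 1 -> legal
(6,3): flips 1 -> legal
(6,4): flips 1 -> legal
W mobility = 10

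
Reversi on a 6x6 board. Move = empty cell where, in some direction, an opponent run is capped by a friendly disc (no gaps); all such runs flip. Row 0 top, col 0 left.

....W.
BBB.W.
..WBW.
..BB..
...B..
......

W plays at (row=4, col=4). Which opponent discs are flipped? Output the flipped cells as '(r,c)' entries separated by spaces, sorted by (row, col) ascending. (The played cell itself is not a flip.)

Answer: (3,3)

Derivation:
Dir NW: opp run (3,3) capped by W -> flip
Dir N: first cell '.' (not opp) -> no flip
Dir NE: first cell '.' (not opp) -> no flip
Dir W: opp run (4,3), next='.' -> no flip
Dir E: first cell '.' (not opp) -> no flip
Dir SW: first cell '.' (not opp) -> no flip
Dir S: first cell '.' (not opp) -> no flip
Dir SE: first cell '.' (not opp) -> no flip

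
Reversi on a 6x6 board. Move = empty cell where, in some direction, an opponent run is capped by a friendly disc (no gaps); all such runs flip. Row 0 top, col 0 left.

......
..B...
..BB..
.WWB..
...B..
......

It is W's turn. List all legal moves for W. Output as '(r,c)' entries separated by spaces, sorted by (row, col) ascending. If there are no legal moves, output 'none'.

(0,1): no bracket -> illegal
(0,2): flips 2 -> legal
(0,3): no bracket -> illegal
(1,1): no bracket -> illegal
(1,3): flips 1 -> legal
(1,4): flips 1 -> legal
(2,1): no bracket -> illegal
(2,4): no bracket -> illegal
(3,4): flips 1 -> legal
(4,2): no bracket -> illegal
(4,4): no bracket -> illegal
(5,2): no bracket -> illegal
(5,3): no bracket -> illegal
(5,4): flips 1 -> legal

Answer: (0,2) (1,3) (1,4) (3,4) (5,4)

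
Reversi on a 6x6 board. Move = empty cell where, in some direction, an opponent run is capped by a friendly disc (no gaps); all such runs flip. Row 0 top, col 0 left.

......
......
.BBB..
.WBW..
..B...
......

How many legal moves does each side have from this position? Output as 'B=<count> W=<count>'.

-- B to move --
(2,0): flips 1 -> legal
(2,4): flips 1 -> legal
(3,0): flips 1 -> legal
(3,4): flips 1 -> legal
(4,0): flips 1 -> legal
(4,1): flips 1 -> legal
(4,3): flips 1 -> legal
(4,4): flips 1 -> legal
B mobility = 8
-- W to move --
(1,0): no bracket -> illegal
(1,1): flips 2 -> legal
(1,2): no bracket -> illegal
(1,3): flips 2 -> legal
(1,4): no bracket -> illegal
(2,0): no bracket -> illegal
(2,4): no bracket -> illegal
(3,0): no bracket -> illegal
(3,4): no bracket -> illegal
(4,1): no bracket -> illegal
(4,3): no bracket -> illegal
(5,1): flips 1 -> legal
(5,2): no bracket -> illegal
(5,3): flips 1 -> legal
W mobility = 4

Answer: B=8 W=4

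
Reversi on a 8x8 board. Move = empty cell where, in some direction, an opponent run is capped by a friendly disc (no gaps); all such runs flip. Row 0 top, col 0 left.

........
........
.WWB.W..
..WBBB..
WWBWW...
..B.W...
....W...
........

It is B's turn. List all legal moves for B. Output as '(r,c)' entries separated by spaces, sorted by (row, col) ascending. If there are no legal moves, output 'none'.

(1,0): no bracket -> illegal
(1,1): flips 1 -> legal
(1,2): flips 2 -> legal
(1,3): no bracket -> illegal
(1,4): no bracket -> illegal
(1,5): flips 1 -> legal
(1,6): flips 1 -> legal
(2,0): flips 2 -> legal
(2,4): no bracket -> illegal
(2,6): no bracket -> illegal
(3,0): flips 1 -> legal
(3,1): flips 1 -> legal
(3,6): no bracket -> illegal
(4,5): flips 2 -> legal
(5,0): flips 2 -> legal
(5,1): no bracket -> illegal
(5,3): flips 2 -> legal
(5,5): flips 1 -> legal
(6,3): no bracket -> illegal
(6,5): no bracket -> illegal
(7,3): no bracket -> illegal
(7,4): flips 3 -> legal
(7,5): no bracket -> illegal

Answer: (1,1) (1,2) (1,5) (1,6) (2,0) (3,0) (3,1) (4,5) (5,0) (5,3) (5,5) (7,4)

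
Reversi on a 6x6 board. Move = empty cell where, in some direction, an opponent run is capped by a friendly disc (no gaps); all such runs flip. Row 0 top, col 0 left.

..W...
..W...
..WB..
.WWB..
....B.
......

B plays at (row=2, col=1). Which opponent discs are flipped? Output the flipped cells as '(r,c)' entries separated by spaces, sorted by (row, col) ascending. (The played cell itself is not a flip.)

Answer: (2,2)

Derivation:
Dir NW: first cell '.' (not opp) -> no flip
Dir N: first cell '.' (not opp) -> no flip
Dir NE: opp run (1,2), next='.' -> no flip
Dir W: first cell '.' (not opp) -> no flip
Dir E: opp run (2,2) capped by B -> flip
Dir SW: first cell '.' (not opp) -> no flip
Dir S: opp run (3,1), next='.' -> no flip
Dir SE: opp run (3,2), next='.' -> no flip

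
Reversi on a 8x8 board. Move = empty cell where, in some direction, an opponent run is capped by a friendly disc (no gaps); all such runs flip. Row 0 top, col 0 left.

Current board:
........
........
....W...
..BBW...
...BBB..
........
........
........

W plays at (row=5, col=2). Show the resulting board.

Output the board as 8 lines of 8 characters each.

Answer: ........
........
....W...
..BBW...
...WBB..
..W.....
........
........

Derivation:
Place W at (5,2); scan 8 dirs for brackets.
Dir NW: first cell '.' (not opp) -> no flip
Dir N: first cell '.' (not opp) -> no flip
Dir NE: opp run (4,3) capped by W -> flip
Dir W: first cell '.' (not opp) -> no flip
Dir E: first cell '.' (not opp) -> no flip
Dir SW: first cell '.' (not opp) -> no flip
Dir S: first cell '.' (not opp) -> no flip
Dir SE: first cell '.' (not opp) -> no flip
All flips: (4,3)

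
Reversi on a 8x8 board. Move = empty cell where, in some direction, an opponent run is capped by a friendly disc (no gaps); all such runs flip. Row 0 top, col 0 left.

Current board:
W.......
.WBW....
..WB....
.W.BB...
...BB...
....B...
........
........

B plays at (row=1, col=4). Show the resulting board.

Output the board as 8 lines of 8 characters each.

Place B at (1,4); scan 8 dirs for brackets.
Dir NW: first cell '.' (not opp) -> no flip
Dir N: first cell '.' (not opp) -> no flip
Dir NE: first cell '.' (not opp) -> no flip
Dir W: opp run (1,3) capped by B -> flip
Dir E: first cell '.' (not opp) -> no flip
Dir SW: first cell 'B' (not opp) -> no flip
Dir S: first cell '.' (not opp) -> no flip
Dir SE: first cell '.' (not opp) -> no flip
All flips: (1,3)

Answer: W.......
.WBBB...
..WB....
.W.BB...
...BB...
....B...
........
........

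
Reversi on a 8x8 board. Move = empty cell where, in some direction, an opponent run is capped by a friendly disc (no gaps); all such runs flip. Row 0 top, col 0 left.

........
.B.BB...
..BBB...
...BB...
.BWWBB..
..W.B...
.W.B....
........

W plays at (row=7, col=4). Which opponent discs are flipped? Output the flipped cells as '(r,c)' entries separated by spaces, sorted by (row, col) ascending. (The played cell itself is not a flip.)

Answer: (6,3)

Derivation:
Dir NW: opp run (6,3) capped by W -> flip
Dir N: first cell '.' (not opp) -> no flip
Dir NE: first cell '.' (not opp) -> no flip
Dir W: first cell '.' (not opp) -> no flip
Dir E: first cell '.' (not opp) -> no flip
Dir SW: edge -> no flip
Dir S: edge -> no flip
Dir SE: edge -> no flip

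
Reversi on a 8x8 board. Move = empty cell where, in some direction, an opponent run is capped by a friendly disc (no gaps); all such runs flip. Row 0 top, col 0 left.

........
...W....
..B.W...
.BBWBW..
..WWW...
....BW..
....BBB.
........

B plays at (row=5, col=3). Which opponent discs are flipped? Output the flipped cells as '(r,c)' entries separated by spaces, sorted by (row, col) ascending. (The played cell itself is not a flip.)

Answer: (4,2)

Derivation:
Dir NW: opp run (4,2) capped by B -> flip
Dir N: opp run (4,3) (3,3), next='.' -> no flip
Dir NE: opp run (4,4) (3,5), next='.' -> no flip
Dir W: first cell '.' (not opp) -> no flip
Dir E: first cell 'B' (not opp) -> no flip
Dir SW: first cell '.' (not opp) -> no flip
Dir S: first cell '.' (not opp) -> no flip
Dir SE: first cell 'B' (not opp) -> no flip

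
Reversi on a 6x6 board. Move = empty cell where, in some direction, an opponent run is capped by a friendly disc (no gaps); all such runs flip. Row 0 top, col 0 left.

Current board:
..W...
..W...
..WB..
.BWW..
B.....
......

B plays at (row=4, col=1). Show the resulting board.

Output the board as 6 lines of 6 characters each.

Place B at (4,1); scan 8 dirs for brackets.
Dir NW: first cell '.' (not opp) -> no flip
Dir N: first cell 'B' (not opp) -> no flip
Dir NE: opp run (3,2) capped by B -> flip
Dir W: first cell 'B' (not opp) -> no flip
Dir E: first cell '.' (not opp) -> no flip
Dir SW: first cell '.' (not opp) -> no flip
Dir S: first cell '.' (not opp) -> no flip
Dir SE: first cell '.' (not opp) -> no flip
All flips: (3,2)

Answer: ..W...
..W...
..WB..
.BBW..
BB....
......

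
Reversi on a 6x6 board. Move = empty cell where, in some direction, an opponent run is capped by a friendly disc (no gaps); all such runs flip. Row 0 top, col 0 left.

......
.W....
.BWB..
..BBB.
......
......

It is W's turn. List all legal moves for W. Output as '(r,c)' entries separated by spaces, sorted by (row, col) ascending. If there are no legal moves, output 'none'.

Answer: (2,0) (2,4) (3,1) (4,2) (4,4)

Derivation:
(1,0): no bracket -> illegal
(1,2): no bracket -> illegal
(1,3): no bracket -> illegal
(1,4): no bracket -> illegal
(2,0): flips 1 -> legal
(2,4): flips 1 -> legal
(2,5): no bracket -> illegal
(3,0): no bracket -> illegal
(3,1): flips 1 -> legal
(3,5): no bracket -> illegal
(4,1): no bracket -> illegal
(4,2): flips 1 -> legal
(4,3): no bracket -> illegal
(4,4): flips 1 -> legal
(4,5): no bracket -> illegal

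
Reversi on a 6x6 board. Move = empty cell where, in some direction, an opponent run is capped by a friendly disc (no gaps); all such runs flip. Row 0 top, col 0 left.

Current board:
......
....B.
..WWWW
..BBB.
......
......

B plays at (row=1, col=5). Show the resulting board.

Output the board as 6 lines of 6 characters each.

Place B at (1,5); scan 8 dirs for brackets.
Dir NW: first cell '.' (not opp) -> no flip
Dir N: first cell '.' (not opp) -> no flip
Dir NE: edge -> no flip
Dir W: first cell 'B' (not opp) -> no flip
Dir E: edge -> no flip
Dir SW: opp run (2,4) capped by B -> flip
Dir S: opp run (2,5), next='.' -> no flip
Dir SE: edge -> no flip
All flips: (2,4)

Answer: ......
....BB
..WWBW
..BBB.
......
......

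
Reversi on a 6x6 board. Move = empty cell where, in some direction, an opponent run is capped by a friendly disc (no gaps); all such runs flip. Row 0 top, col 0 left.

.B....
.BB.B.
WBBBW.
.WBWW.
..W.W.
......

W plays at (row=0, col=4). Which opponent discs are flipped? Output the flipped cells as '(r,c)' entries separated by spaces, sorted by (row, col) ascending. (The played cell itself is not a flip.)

Dir NW: edge -> no flip
Dir N: edge -> no flip
Dir NE: edge -> no flip
Dir W: first cell '.' (not opp) -> no flip
Dir E: first cell '.' (not opp) -> no flip
Dir SW: first cell '.' (not opp) -> no flip
Dir S: opp run (1,4) capped by W -> flip
Dir SE: first cell '.' (not opp) -> no flip

Answer: (1,4)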